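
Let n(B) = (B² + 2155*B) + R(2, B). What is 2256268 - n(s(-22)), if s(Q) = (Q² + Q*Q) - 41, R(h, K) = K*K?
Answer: -1460075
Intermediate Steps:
R(h, K) = K²
s(Q) = -41 + 2*Q² (s(Q) = (Q² + Q²) - 41 = 2*Q² - 41 = -41 + 2*Q²)
n(B) = 2*B² + 2155*B (n(B) = (B² + 2155*B) + B² = 2*B² + 2155*B)
2256268 - n(s(-22)) = 2256268 - (-41 + 2*(-22)²)*(2155 + 2*(-41 + 2*(-22)²)) = 2256268 - (-41 + 2*484)*(2155 + 2*(-41 + 2*484)) = 2256268 - (-41 + 968)*(2155 + 2*(-41 + 968)) = 2256268 - 927*(2155 + 2*927) = 2256268 - 927*(2155 + 1854) = 2256268 - 927*4009 = 2256268 - 1*3716343 = 2256268 - 3716343 = -1460075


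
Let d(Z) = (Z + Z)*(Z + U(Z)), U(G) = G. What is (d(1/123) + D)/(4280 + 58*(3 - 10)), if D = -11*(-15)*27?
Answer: 67399699/58609746 ≈ 1.1500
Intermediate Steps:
d(Z) = 4*Z² (d(Z) = (Z + Z)*(Z + Z) = (2*Z)*(2*Z) = 4*Z²)
D = 4455 (D = 165*27 = 4455)
(d(1/123) + D)/(4280 + 58*(3 - 10)) = (4*(1/123)² + 4455)/(4280 + 58*(3 - 10)) = (4*(1/123)² + 4455)/(4280 + 58*(-7)) = (4*(1/15129) + 4455)/(4280 - 406) = (4/15129 + 4455)/3874 = (67399699/15129)*(1/3874) = 67399699/58609746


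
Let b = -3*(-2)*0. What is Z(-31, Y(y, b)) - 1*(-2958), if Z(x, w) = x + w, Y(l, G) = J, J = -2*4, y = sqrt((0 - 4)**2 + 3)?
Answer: 2919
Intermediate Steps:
b = 0 (b = 6*0 = 0)
y = sqrt(19) (y = sqrt((-4)**2 + 3) = sqrt(16 + 3) = sqrt(19) ≈ 4.3589)
J = -8
Y(l, G) = -8
Z(x, w) = w + x
Z(-31, Y(y, b)) - 1*(-2958) = (-8 - 31) - 1*(-2958) = -39 + 2958 = 2919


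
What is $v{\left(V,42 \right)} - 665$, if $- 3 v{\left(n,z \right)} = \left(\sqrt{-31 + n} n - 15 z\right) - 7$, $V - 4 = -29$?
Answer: $- \frac{1358}{3} + \frac{50 i \sqrt{14}}{3} \approx -452.67 + 62.361 i$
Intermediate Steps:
$V = -25$ ($V = 4 - 29 = -25$)
$v{\left(n,z \right)} = \frac{7}{3} + 5 z - \frac{n \sqrt{-31 + n}}{3}$ ($v{\left(n,z \right)} = - \frac{\left(\sqrt{-31 + n} n - 15 z\right) - 7}{3} = - \frac{\left(n \sqrt{-31 + n} - 15 z\right) - 7}{3} = - \frac{\left(- 15 z + n \sqrt{-31 + n}\right) - 7}{3} = - \frac{-7 - 15 z + n \sqrt{-31 + n}}{3} = \frac{7}{3} + 5 z - \frac{n \sqrt{-31 + n}}{3}$)
$v{\left(V,42 \right)} - 665 = \left(\frac{7}{3} + 5 \cdot 42 - - \frac{25 \sqrt{-31 - 25}}{3}\right) - 665 = \left(\frac{7}{3} + 210 - - \frac{25 \sqrt{-56}}{3}\right) - 665 = \left(\frac{7}{3} + 210 - - \frac{25 \cdot 2 i \sqrt{14}}{3}\right) - 665 = \left(\frac{7}{3} + 210 + \frac{50 i \sqrt{14}}{3}\right) - 665 = \left(\frac{637}{3} + \frac{50 i \sqrt{14}}{3}\right) - 665 = - \frac{1358}{3} + \frac{50 i \sqrt{14}}{3}$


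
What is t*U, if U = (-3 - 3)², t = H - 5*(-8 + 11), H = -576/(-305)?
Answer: -143964/305 ≈ -472.01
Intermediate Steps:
H = 576/305 (H = -576*(-1/305) = 576/305 ≈ 1.8885)
t = -3999/305 (t = 576/305 - 5*(-8 + 11) = 576/305 - 5*3 = 576/305 - 15 = -3999/305 ≈ -13.111)
U = 36 (U = (-6)² = 36)
t*U = -3999/305*36 = -143964/305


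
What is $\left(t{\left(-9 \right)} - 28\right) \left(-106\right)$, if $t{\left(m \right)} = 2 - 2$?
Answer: $2968$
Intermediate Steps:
$t{\left(m \right)} = 0$ ($t{\left(m \right)} = 2 - 2 = 0$)
$\left(t{\left(-9 \right)} - 28\right) \left(-106\right) = \left(0 - 28\right) \left(-106\right) = \left(-28\right) \left(-106\right) = 2968$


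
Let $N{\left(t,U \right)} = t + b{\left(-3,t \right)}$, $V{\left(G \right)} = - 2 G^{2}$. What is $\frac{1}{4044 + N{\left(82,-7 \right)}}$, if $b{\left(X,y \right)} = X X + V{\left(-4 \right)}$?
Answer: $\frac{1}{4103} \approx 0.00024372$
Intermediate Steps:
$b{\left(X,y \right)} = -32 + X^{2}$ ($b{\left(X,y \right)} = X X - 2 \left(-4\right)^{2} = X^{2} - 32 = -32 + X^{2}$)
$N{\left(t,U \right)} = -23 + t$ ($N{\left(t,U \right)} = t - \left(32 - \left(-3\right)^{2}\right) = t + \left(-32 + 9\right) = t - 23 = -23 + t$)
$\frac{1}{4044 + N{\left(82,-7 \right)}} = \frac{1}{4044 + \left(-23 + 82\right)} = \frac{1}{4044 + 59} = \frac{1}{4103}$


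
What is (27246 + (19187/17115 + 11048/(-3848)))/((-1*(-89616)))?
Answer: 16020231973/52696224360 ≈ 0.30401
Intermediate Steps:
(27246 + (19187/17115 + 11048/(-3848)))/((-1*(-89616))) = (27246 + (19187*(1/17115) + 11048*(-1/3848)))/89616 = (27246 + (2741/2445 - 1381/481))*(1/89616) = (27246 - 2058124/1176045)*(1/89616) = (32040463946/1176045)*(1/89616) = 16020231973/52696224360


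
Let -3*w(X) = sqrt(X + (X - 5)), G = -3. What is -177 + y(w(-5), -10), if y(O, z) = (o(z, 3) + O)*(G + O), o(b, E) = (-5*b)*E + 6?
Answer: -1940/3 - 51*I*sqrt(15) ≈ -646.67 - 197.52*I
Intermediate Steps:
o(b, E) = 6 - 5*E*b (o(b, E) = -5*E*b + 6 = 6 - 5*E*b)
w(X) = -sqrt(-5 + 2*X)/3 (w(X) = -sqrt(X + (X - 5))/3 = -sqrt(X + (-5 + X))/3 = -sqrt(-5 + 2*X)/3)
y(O, z) = (-3 + O)*(6 + O - 15*z) (y(O, z) = ((6 - 5*3*z) + O)*(-3 + O) = ((6 - 15*z) + O)*(-3 + O) = (6 + O - 15*z)*(-3 + O) = (-3 + O)*(6 + O - 15*z))
-177 + y(w(-5), -10) = -177 + (-18 + (-sqrt(-5 + 2*(-5))/3)**2 + 3*(-sqrt(-5 + 2*(-5))/3) + 45*(-10) - 15*(-sqrt(-5 + 2*(-5))/3)*(-10)) = -177 + (-18 + (-sqrt(-5 - 10)/3)**2 + 3*(-sqrt(-5 - 10)/3) - 450 - 15*(-sqrt(-5 - 10)/3)*(-10)) = -177 + (-18 + (-I*sqrt(15)/3)**2 + 3*(-I*sqrt(15)/3) - 450 - 15*(-I*sqrt(15)/3)*(-10)) = -177 + (-18 - 5/3 - I*sqrt(15) - 450 - 50*I*sqrt(15)) = -177 + (-1409/3 - 51*I*sqrt(15)) = -1940/3 - 51*I*sqrt(15)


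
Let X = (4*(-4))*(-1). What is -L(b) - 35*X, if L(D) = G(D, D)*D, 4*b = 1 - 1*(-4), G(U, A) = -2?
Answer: -1115/2 ≈ -557.50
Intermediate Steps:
b = 5/4 (b = (1 - 1*(-4))/4 = (1 + 4)/4 = (1/4)*5 = 5/4 ≈ 1.2500)
L(D) = -2*D
X = 16 (X = -16*(-1) = 16)
-L(b) - 35*X = -(-2)*5/4 - 35*16 = -1*(-5/2) - 560 = 5/2 - 560 = -1115/2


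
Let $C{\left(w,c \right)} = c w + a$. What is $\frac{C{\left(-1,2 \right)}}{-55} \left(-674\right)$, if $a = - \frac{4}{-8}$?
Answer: $- \frac{1011}{55} \approx -18.382$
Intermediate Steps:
$a = \frac{1}{2}$ ($a = \left(-4\right) \left(- \frac{1}{8}\right) = \frac{1}{2} \approx 0.5$)
$C{\left(w,c \right)} = \frac{1}{2} + c w$ ($C{\left(w,c \right)} = c w + \frac{1}{2} = \frac{1}{2} + c w$)
$\frac{C{\left(-1,2 \right)}}{-55} \left(-674\right) = \frac{\frac{1}{2} + 2 \left(-1\right)}{-55} \left(-674\right) = \left(\frac{1}{2} - 2\right) \left(- \frac{1}{55}\right) \left(-674\right) = \left(- \frac{3}{2}\right) \left(- \frac{1}{55}\right) \left(-674\right) = \frac{3}{110} \left(-674\right) = - \frac{1011}{55}$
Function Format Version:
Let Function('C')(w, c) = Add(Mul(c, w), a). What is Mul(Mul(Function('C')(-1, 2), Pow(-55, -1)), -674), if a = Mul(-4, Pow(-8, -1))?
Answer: Rational(-1011, 55) ≈ -18.382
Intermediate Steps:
a = Rational(1, 2) (a = Mul(-4, Rational(-1, 8)) = Rational(1, 2) ≈ 0.50000)
Function('C')(w, c) = Add(Rational(1, 2), Mul(c, w)) (Function('C')(w, c) = Add(Mul(c, w), Rational(1, 2)) = Add(Rational(1, 2), Mul(c, w)))
Mul(Mul(Function('C')(-1, 2), Pow(-55, -1)), -674) = Mul(Mul(Add(Rational(1, 2), Mul(2, -1)), Pow(-55, -1)), -674) = Mul(Mul(Add(Rational(1, 2), -2), Rational(-1, 55)), -674) = Mul(Mul(Rational(-3, 2), Rational(-1, 55)), -674) = Mul(Rational(3, 110), -674) = Rational(-1011, 55)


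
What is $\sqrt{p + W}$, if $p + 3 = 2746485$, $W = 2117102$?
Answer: $4 \sqrt{303974} \approx 2205.4$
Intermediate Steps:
$p = 2746482$ ($p = -3 + 2746485 = 2746482$)
$\sqrt{p + W} = \sqrt{2746482 + 2117102} = \sqrt{4863584} = 4 \sqrt{303974}$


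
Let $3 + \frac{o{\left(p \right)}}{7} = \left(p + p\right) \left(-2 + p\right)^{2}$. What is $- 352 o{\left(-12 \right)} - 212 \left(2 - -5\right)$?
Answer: $11596564$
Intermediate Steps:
$o{\left(p \right)} = -21 + 14 p \left(-2 + p\right)^{2}$ ($o{\left(p \right)} = -21 + 7 \left(p + p\right) \left(-2 + p\right)^{2} = -21 + 7 \cdot 2 p \left(-2 + p\right)^{2} = -21 + 14 p \left(-2 + p\right)^{2}$)
$- 352 o{\left(-12 \right)} - 212 \left(2 - -5\right) = - 352 \left(-21 + 14 \left(-12\right) \left(-2 - 12\right)^{2}\right) - 212 \left(2 - -5\right) = - 352 \left(-21 + 14 \left(-12\right) \left(-14\right)^{2}\right) - 212 \left(2 + 5\right) = - 352 \left(-21 + 14 \left(-12\right) 196\right) - 1484 = - 352 \left(-21 - 32928\right) - 1484 = \left(-352\right) \left(-32949\right) - 1484 = 11598048 - 1484 = 11596564$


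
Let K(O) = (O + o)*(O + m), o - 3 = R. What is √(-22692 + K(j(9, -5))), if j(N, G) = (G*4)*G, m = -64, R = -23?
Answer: 2*I*√4953 ≈ 140.76*I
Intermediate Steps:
j(N, G) = 4*G² (j(N, G) = (4*G)*G = 4*G²)
o = -20 (o = 3 - 23 = -20)
K(O) = (-64 + O)*(-20 + O) (K(O) = (O - 20)*(O - 64) = (-20 + O)*(-64 + O) = (-64 + O)*(-20 + O))
√(-22692 + K(j(9, -5))) = √(-22692 + (1280 + (4*(-5)²)² - 336*(-5)²)) = √(-22692 + (1280 + (4*25)² - 336*25)) = √(-22692 + (1280 + 100² - 84*100)) = √(-22692 + (1280 + 10000 - 8400)) = √(-22692 + 2880) = √(-19812) = 2*I*√4953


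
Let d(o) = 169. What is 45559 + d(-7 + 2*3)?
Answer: 45728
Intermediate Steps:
45559 + d(-7 + 2*3) = 45559 + 169 = 45728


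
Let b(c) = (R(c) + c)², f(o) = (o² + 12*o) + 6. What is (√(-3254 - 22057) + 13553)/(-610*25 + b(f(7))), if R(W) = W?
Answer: 13553/62034 + I*√25311/62034 ≈ 0.21848 + 0.0025646*I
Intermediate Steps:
f(o) = 6 + o² + 12*o
b(c) = 4*c² (b(c) = (c + c)² = (2*c)² = 4*c²)
(√(-3254 - 22057) + 13553)/(-610*25 + b(f(7))) = (√(-3254 - 22057) + 13553)/(-610*25 + 4*(6 + 7² + 12*7)²) = (√(-25311) + 13553)/(-15250 + 4*(6 + 49 + 84)²) = (I*√25311 + 13553)/(-15250 + 4*139²) = (13553 + I*√25311)/(-15250 + 4*19321) = (13553 + I*√25311)/(-15250 + 77284) = (13553 + I*√25311)/62034 = (13553 + I*√25311)*(1/62034) = 13553/62034 + I*√25311/62034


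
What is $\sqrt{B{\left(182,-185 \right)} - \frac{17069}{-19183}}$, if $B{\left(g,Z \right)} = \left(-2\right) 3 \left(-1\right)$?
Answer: $\frac{\sqrt{2535359561}}{19183} \approx 2.6248$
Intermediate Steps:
$B{\left(g,Z \right)} = 6$ ($B{\left(g,Z \right)} = \left(-6\right) \left(-1\right) = 6$)
$\sqrt{B{\left(182,-185 \right)} - \frac{17069}{-19183}} = \sqrt{6 - \frac{17069}{-19183}} = \sqrt{6 - - \frac{17069}{19183}} = \sqrt{6 + \frac{17069}{19183}} = \sqrt{\frac{132167}{19183}} = \frac{\sqrt{2535359561}}{19183}$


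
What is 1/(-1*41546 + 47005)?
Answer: 1/5459 ≈ 0.00018318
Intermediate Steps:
1/(-1*41546 + 47005) = 1/(-41546 + 47005) = 1/5459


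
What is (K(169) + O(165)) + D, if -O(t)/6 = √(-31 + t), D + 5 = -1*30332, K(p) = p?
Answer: -30168 - 6*√134 ≈ -30237.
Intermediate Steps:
D = -30337 (D = -5 - 1*30332 = -5 - 30332 = -30337)
O(t) = -6*√(-31 + t)
(K(169) + O(165)) + D = (169 - 6*√(-31 + 165)) - 30337 = (169 - 6*√134) - 30337 = -30168 - 6*√134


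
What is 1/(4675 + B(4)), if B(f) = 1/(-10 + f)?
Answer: 6/28049 ≈ 0.00021391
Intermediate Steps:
1/(4675 + B(4)) = 1/(4675 + 1/(-10 + 4)) = 1/(4675 + 1/(-6)) = 1/(4675 - ⅙) = 1/(28049/6) = 6/28049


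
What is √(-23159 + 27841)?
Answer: √4682 ≈ 68.425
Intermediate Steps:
√(-23159 + 27841) = √4682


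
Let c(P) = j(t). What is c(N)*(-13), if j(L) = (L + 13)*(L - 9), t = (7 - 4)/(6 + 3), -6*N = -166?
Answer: 13520/9 ≈ 1502.2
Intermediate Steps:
N = 83/3 (N = -⅙*(-166) = 83/3 ≈ 27.667)
t = ⅓ (t = 3/9 = 3*(⅑) = ⅓ ≈ 0.33333)
j(L) = (-9 + L)*(13 + L) (j(L) = (13 + L)*(-9 + L) = (-9 + L)*(13 + L))
c(P) = -1040/9 (c(P) = -117 + (⅓)² + 4*(⅓) = -117 + ⅑ + 4/3 = -1040/9)
c(N)*(-13) = -1040/9*(-13) = 13520/9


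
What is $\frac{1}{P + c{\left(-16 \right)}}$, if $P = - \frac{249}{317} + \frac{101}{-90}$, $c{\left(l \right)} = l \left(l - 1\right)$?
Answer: $\frac{28530}{7705733} \approx 0.0037024$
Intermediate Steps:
$c{\left(l \right)} = l \left(-1 + l\right)$
$P = - \frac{54427}{28530}$ ($P = \left(-249\right) \frac{1}{317} + 101 \left(- \frac{1}{90}\right) = - \frac{249}{317} - \frac{101}{90} = - \frac{54427}{28530} \approx -1.9077$)
$\frac{1}{P + c{\left(-16 \right)}} = \frac{1}{- \frac{54427}{28530} - 16 \left(-1 - 16\right)} = \frac{1}{- \frac{54427}{28530} - -272} = \frac{1}{- \frac{54427}{28530} + 272} = \frac{1}{\frac{7705733}{28530}} = \frac{28530}{7705733}$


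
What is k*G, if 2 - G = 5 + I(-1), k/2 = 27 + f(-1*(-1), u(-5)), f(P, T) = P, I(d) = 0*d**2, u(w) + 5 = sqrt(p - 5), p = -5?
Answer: -168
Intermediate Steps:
u(w) = -5 + I*sqrt(10) (u(w) = -5 + sqrt(-5 - 5) = -5 + sqrt(-10) = -5 + I*sqrt(10))
I(d) = 0
k = 56 (k = 2*(27 - 1*(-1)) = 2*(27 + 1) = 2*28 = 56)
G = -3 (G = 2 - (5 + 0) = 2 - 1*5 = 2 - 5 = -3)
k*G = 56*(-3) = -168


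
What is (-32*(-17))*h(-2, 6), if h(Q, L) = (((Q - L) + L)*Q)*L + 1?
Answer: 13600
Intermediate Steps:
h(Q, L) = 1 + L*Q² (h(Q, L) = (Q*Q)*L + 1 = Q²*L + 1 = L*Q² + 1 = 1 + L*Q²)
(-32*(-17))*h(-2, 6) = (-32*(-17))*(1 + 6*(-2)²) = 544*(1 + 6*4) = 544*(1 + 24) = 544*25 = 13600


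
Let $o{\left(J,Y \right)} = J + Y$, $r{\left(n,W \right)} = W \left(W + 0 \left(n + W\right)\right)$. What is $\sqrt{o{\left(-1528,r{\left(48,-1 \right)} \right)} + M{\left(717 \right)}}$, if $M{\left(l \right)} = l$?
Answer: $9 i \sqrt{10} \approx 28.461 i$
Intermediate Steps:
$r{\left(n,W \right)} = W^{2}$ ($r{\left(n,W \right)} = W \left(W + 0 \left(W + n\right)\right) = W \left(W + 0\right) = W W = W^{2}$)
$\sqrt{o{\left(-1528,r{\left(48,-1 \right)} \right)} + M{\left(717 \right)}} = \sqrt{\left(-1528 + \left(-1\right)^{2}\right) + 717} = \sqrt{\left(-1528 + 1\right) + 717} = \sqrt{-1527 + 717} = \sqrt{-810} = 9 i \sqrt{10}$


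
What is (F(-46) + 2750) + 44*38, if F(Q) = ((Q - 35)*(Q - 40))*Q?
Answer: -316014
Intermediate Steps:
F(Q) = Q*(-40 + Q)*(-35 + Q) (F(Q) = ((-35 + Q)*(-40 + Q))*Q = ((-40 + Q)*(-35 + Q))*Q = Q*(-40 + Q)*(-35 + Q))
(F(-46) + 2750) + 44*38 = (-46*(1400 + (-46)² - 75*(-46)) + 2750) + 44*38 = (-46*(1400 + 2116 + 3450) + 2750) + 1672 = (-46*6966 + 2750) + 1672 = (-320436 + 2750) + 1672 = -317686 + 1672 = -316014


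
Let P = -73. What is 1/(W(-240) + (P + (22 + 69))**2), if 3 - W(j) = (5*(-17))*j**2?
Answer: 1/4896327 ≈ 2.0423e-7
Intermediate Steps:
W(j) = 3 + 85*j**2 (W(j) = 3 - 5*(-17)*j**2 = 3 - (-85)*j**2 = 3 + 85*j**2)
1/(W(-240) + (P + (22 + 69))**2) = 1/((3 + 85*(-240)**2) + (-73 + (22 + 69))**2) = 1/((3 + 85*57600) + (-73 + 91)**2) = 1/((3 + 4896000) + 18**2) = 1/(4896003 + 324) = 1/4896327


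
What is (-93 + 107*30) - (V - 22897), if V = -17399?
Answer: 43413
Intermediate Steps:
(-93 + 107*30) - (V - 22897) = (-93 + 107*30) - (-17399 - 22897) = (-93 + 3210) - 1*(-40296) = 3117 + 40296 = 43413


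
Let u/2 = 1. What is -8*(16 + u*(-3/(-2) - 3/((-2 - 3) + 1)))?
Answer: -164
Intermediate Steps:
u = 2 (u = 2*1 = 2)
-8*(16 + u*(-3/(-2) - 3/((-2 - 3) + 1))) = -8*(16 + 2*(-3/(-2) - 3/((-2 - 3) + 1))) = -8*(16 + 2*(-3*(-1/2) - 3/(-5 + 1))) = -8*(16 + 2*(3/2 - 3/(-4))) = -8*(16 + 2*(3/2 - 3*(-1/4))) = -8*(16 + 2*(3/2 + 3/4)) = -8*(16 + 2*(9/4)) = -8*(16 + 9/2) = -8*41/2 = -164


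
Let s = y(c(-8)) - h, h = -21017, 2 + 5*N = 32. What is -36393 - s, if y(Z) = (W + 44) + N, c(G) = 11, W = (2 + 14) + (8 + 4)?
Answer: -57488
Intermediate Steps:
N = 6 (N = -2/5 + (1/5)*32 = -2/5 + 32/5 = 6)
W = 28 (W = 16 + 12 = 28)
y(Z) = 78 (y(Z) = (28 + 44) + 6 = 72 + 6 = 78)
s = 21095 (s = 78 - 1*(-21017) = 78 + 21017 = 21095)
-36393 - s = -36393 - 1*21095 = -36393 - 21095 = -57488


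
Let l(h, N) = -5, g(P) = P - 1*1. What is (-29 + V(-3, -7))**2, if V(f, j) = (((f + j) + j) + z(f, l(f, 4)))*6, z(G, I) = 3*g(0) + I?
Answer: 32041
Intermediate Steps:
g(P) = -1 + P (g(P) = P - 1 = -1 + P)
z(G, I) = -3 + I (z(G, I) = 3*(-1 + 0) + I = 3*(-1) + I = -3 + I)
V(f, j) = -48 + 6*f + 12*j (V(f, j) = (((f + j) + j) + (-3 - 5))*6 = ((f + 2*j) - 8)*6 = (-8 + f + 2*j)*6 = -48 + 6*f + 12*j)
(-29 + V(-3, -7))**2 = (-29 + (-48 + 6*(-3) + 12*(-7)))**2 = (-29 + (-48 - 18 - 84))**2 = (-29 - 150)**2 = (-179)**2 = 32041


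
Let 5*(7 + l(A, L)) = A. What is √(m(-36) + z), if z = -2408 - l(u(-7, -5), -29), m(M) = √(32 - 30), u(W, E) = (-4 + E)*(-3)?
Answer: √(-60160 + 25*√2)/5 ≈ 49.041*I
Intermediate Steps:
u(W, E) = 12 - 3*E
l(A, L) = -7 + A/5
m(M) = √2
z = -12032/5 (z = -2408 - (-7 + (12 - 3*(-5))/5) = -2408 - (-7 + (12 + 15)/5) = -2408 - (-7 + (⅕)*27) = -2408 - (-7 + 27/5) = -2408 - 1*(-8/5) = -2408 + 8/5 = -12032/5 ≈ -2406.4)
√(m(-36) + z) = √(√2 - 12032/5) = √(-12032/5 + √2)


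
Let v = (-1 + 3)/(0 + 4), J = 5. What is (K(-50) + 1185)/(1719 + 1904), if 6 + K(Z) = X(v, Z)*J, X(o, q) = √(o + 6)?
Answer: 1179/3623 + 5*√26/7246 ≈ 0.32894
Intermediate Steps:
v = ½ (v = 2/4 = 2*(¼) = ½ ≈ 0.50000)
X(o, q) = √(6 + o)
K(Z) = -6 + 5*√26/2 (K(Z) = -6 + √(6 + ½)*5 = -6 + √(13/2)*5 = -6 + (√26/2)*5 = -6 + 5*√26/2)
(K(-50) + 1185)/(1719 + 1904) = ((-6 + 5*√26/2) + 1185)/(1719 + 1904) = (1179 + 5*√26/2)/3623 = (1179 + 5*√26/2)*(1/3623) = 1179/3623 + 5*√26/7246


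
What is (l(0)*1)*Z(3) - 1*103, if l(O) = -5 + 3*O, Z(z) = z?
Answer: -118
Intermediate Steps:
(l(0)*1)*Z(3) - 1*103 = ((-5 + 3*0)*1)*3 - 1*103 = ((-5 + 0)*1)*3 - 103 = -5*1*3 - 103 = -5*3 - 103 = -15 - 103 = -118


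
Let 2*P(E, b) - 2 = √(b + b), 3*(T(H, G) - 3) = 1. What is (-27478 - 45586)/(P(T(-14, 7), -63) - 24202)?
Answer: 392938192/130152985 + 73064*I*√14/390458955 ≈ 3.019 + 0.00070015*I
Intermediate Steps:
T(H, G) = 10/3 (T(H, G) = 3 + (⅓)*1 = 3 + ⅓ = 10/3)
P(E, b) = 1 + √2*√b/2 (P(E, b) = 1 + √(b + b)/2 = 1 + √(2*b)/2 = 1 + (√2*√b)/2 = 1 + √2*√b/2)
(-27478 - 45586)/(P(T(-14, 7), -63) - 24202) = (-27478 - 45586)/((1 + √2*√(-63)/2) - 24202) = -73064/((1 + √2*(3*I*√7)/2) - 24202) = -73064/((1 + 3*I*√14/2) - 24202) = -73064/(-24201 + 3*I*√14/2)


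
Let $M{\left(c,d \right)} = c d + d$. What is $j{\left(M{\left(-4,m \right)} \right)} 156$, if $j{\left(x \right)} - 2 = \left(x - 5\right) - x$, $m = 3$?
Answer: $-468$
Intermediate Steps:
$M{\left(c,d \right)} = d + c d$
$j{\left(x \right)} = -3$ ($j{\left(x \right)} = 2 + \left(\left(x - 5\right) - x\right) = 2 + \left(\left(-5 + x\right) - x\right) = 2 - 5 = -3$)
$j{\left(M{\left(-4,m \right)} \right)} 156 = \left(-3\right) 156 = -468$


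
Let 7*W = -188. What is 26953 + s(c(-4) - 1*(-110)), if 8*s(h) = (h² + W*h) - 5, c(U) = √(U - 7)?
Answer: 393319/14 + 169*I*√11/7 ≈ 28094.0 + 80.073*I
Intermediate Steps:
W = -188/7 (W = (⅐)*(-188) = -188/7 ≈ -26.857)
c(U) = √(-7 + U)
s(h) = -5/8 - 47*h/14 + h²/8 (s(h) = ((h² - 188*h/7) - 5)/8 = (-5 + h² - 188*h/7)/8 = -5/8 - 47*h/14 + h²/8)
26953 + s(c(-4) - 1*(-110)) = 26953 + (-5/8 - 47*(√(-7 - 4) - 1*(-110))/14 + (√(-7 - 4) - 1*(-110))²/8) = 26953 + (-5/8 - 47*(√(-11) + 110)/14 + (√(-11) + 110)²/8) = 26953 + (-5/8 - 47*(I*√11 + 110)/14 + (I*√11 + 110)²/8) = 26953 + (-5/8 - 47*(110 + I*√11)/14 + (110 + I*√11)²/8) = 26953 + (-5/8 + (-2585/7 - 47*I*√11/14) + (110 + I*√11)²/8) = 26953 + (-20715/56 + (110 + I*√11)²/8 - 47*I*√11/14) = 1488653/56 + (110 + I*√11)²/8 - 47*I*√11/14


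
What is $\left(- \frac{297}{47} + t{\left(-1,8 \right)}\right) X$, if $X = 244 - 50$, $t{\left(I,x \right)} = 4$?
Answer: $- \frac{21146}{47} \approx -449.92$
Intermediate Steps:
$X = 194$
$\left(- \frac{297}{47} + t{\left(-1,8 \right)}\right) X = \left(- \frac{297}{47} + 4\right) 194 = \left(- \frac{109}{47}\right) 194 = - \frac{21146}{47}$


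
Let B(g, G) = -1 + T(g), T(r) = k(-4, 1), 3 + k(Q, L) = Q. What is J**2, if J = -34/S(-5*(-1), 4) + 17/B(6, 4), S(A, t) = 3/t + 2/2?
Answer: 1456849/3136 ≈ 464.56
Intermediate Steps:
k(Q, L) = -3 + Q
T(r) = -7 (T(r) = -3 - 4 = -7)
S(A, t) = 1 + 3/t (S(A, t) = 3/t + 2*(1/2) = 3/t + 1 = 1 + 3/t)
B(g, G) = -8 (B(g, G) = -1 - 7 = -8)
J = -1207/56 (J = -34*4/(3 + 4) + 17/(-8) = -34/((1/4)*7) + 17*(-1/8) = -34/7/4 - 17/8 = -34*4/7 - 17/8 = -136/7 - 17/8 = -1207/56 ≈ -21.554)
J**2 = (-1207/56)**2 = 1456849/3136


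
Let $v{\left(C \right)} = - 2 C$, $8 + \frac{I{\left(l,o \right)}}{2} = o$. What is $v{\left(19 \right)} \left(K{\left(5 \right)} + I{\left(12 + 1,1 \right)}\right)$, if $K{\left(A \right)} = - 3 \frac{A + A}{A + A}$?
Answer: $646$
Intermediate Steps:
$I{\left(l,o \right)} = -16 + 2 o$
$K{\left(A \right)} = -3$ ($K{\left(A \right)} = - 3 \frac{2 A}{2 A} = - 3 \cdot 2 A \frac{1}{2 A} = \left(-3\right) 1 = -3$)
$v{\left(19 \right)} \left(K{\left(5 \right)} + I{\left(12 + 1,1 \right)}\right) = \left(-2\right) 19 \left(-3 + \left(-16 + 2 \cdot 1\right)\right) = - 38 \left(-3 + \left(-16 + 2\right)\right) = - 38 \left(-3 - 14\right) = \left(-38\right) \left(-17\right) = 646$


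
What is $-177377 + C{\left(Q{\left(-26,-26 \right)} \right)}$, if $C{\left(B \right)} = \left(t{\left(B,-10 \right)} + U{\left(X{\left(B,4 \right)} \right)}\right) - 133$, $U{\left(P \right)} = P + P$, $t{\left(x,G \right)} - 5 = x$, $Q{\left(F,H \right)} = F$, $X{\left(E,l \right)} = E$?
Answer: $-177583$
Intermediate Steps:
$t{\left(x,G \right)} = 5 + x$
$U{\left(P \right)} = 2 P$
$C{\left(B \right)} = -128 + 3 B$ ($C{\left(B \right)} = \left(\left(5 + B\right) + 2 B\right) - 133 = \left(5 + 3 B\right) - 133 = -128 + 3 B$)
$-177377 + C{\left(Q{\left(-26,-26 \right)} \right)} = -177377 + \left(-128 + 3 \left(-26\right)\right) = -177377 - 206 = -177583$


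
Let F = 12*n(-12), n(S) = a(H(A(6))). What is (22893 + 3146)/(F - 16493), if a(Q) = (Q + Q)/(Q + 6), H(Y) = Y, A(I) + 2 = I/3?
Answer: -26039/16493 ≈ -1.5788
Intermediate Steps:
A(I) = -2 + I/3
a(Q) = 2*Q/(6 + Q) (a(Q) = (2*Q)/(6 + Q) = 2*Q/(6 + Q))
n(S) = 0 (n(S) = 2*(-2 + (1/3)*6)/(6 + (-2 + (1/3)*6)) = 2*(-2 + 2)/(6 + (-2 + 2)) = 2*0/(6 + 0) = 2*0/6 = 2*0*(1/6) = 0)
F = 0 (F = 12*0 = 0)
(22893 + 3146)/(F - 16493) = (22893 + 3146)/(0 - 16493) = 26039/(-16493) = 26039*(-1/16493) = -26039/16493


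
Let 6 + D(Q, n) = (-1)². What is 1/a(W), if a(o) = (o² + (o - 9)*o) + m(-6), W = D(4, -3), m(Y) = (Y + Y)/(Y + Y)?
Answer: 1/96 ≈ 0.010417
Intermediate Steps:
D(Q, n) = -5 (D(Q, n) = -6 + (-1)² = -6 + 1 = -5)
m(Y) = 1 (m(Y) = (2*Y)/((2*Y)) = (2*Y)*(1/(2*Y)) = 1)
W = -5
a(o) = 1 + o² + o*(-9 + o) (a(o) = (o² + (o - 9)*o) + 1 = (o² + (-9 + o)*o) + 1 = (o² + o*(-9 + o)) + 1 = 1 + o² + o*(-9 + o))
1/a(W) = 1/(1 - 9*(-5) + 2*(-5)²) = 1/(1 + 45 + 2*25) = 1/(1 + 45 + 50) = 1/96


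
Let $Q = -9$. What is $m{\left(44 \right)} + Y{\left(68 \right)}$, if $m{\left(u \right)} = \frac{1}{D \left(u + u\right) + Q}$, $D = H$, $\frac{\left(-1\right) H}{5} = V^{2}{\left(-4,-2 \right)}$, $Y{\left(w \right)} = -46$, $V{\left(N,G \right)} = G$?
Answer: $- \frac{81375}{1769} \approx -46.001$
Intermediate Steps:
$H = -20$ ($H = - 5 \left(-2\right)^{2} = \left(-5\right) 4 = -20$)
$D = -20$
$m{\left(u \right)} = \frac{1}{-9 - 40 u}$ ($m{\left(u \right)} = \frac{1}{- 20 \left(u + u\right) - 9} = \frac{1}{- 20 \cdot 2 u - 9} = \frac{1}{- 40 u - 9} = \frac{1}{-9 - 40 u}$)
$m{\left(44 \right)} + Y{\left(68 \right)} = \frac{1}{-9 - 1760} - 46 = \frac{1}{-1769} - 46 = - \frac{1}{1769} - 46 = - \frac{81375}{1769}$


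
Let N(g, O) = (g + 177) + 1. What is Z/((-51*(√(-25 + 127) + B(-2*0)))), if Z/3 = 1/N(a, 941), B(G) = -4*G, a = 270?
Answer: -√102/776832 ≈ -1.3001e-5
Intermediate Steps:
N(g, O) = 178 + g (N(g, O) = (177 + g) + 1 = 178 + g)
Z = 3/448 (Z = 3/(178 + 270) = 3/448 ≈ 0.0066964)
Z/((-51*(√(-25 + 127) + B(-2*0)))) = 3/(448*((-51*(√(-25 + 127) - (-8)*0)))) = 3/(448*((-51*(√102 - 4*0)))) = 3/(448*((-51*(√102 + 0)))) = 3/(448*((-51*√102))) = 3*(-√102/5202)/448 = -√102/776832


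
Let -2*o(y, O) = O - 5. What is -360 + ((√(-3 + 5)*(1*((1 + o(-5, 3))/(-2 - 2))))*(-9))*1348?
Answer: -360 + 6066*√2 ≈ 8218.6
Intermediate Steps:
o(y, O) = 5/2 - O/2 (o(y, O) = -(O - 5)/2 = -(-5 + O)/2 = 5/2 - O/2)
-360 + ((√(-3 + 5)*(1*((1 + o(-5, 3))/(-2 - 2))))*(-9))*1348 = -360 + ((√(-3 + 5)*(1*((1 + (5/2 - ½*3))/(-2 - 2))))*(-9))*1348 = -360 + ((√2*(1*((1 + (5/2 - 3/2))/(-4))))*(-9))*1348 = -360 + ((√2*(1*((1 + 1)*(-¼))))*(-9))*1348 = -360 + ((√2*(1*(2*(-¼))))*(-9))*1348 = -360 + ((√2*(1*(-½)))*(-9))*1348 = -360 + ((√2*(-½))*(-9))*1348 = -360 + (-√2/2*(-9))*1348 = -360 + (9*√2/2)*1348 = -360 + 6066*√2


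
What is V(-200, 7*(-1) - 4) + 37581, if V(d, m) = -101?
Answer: 37480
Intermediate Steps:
V(-200, 7*(-1) - 4) + 37581 = -101 + 37581 = 37480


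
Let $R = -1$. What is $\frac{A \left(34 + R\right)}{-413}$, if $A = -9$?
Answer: $\frac{297}{413} \approx 0.71913$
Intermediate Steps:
$\frac{A \left(34 + R\right)}{-413} = \frac{\left(-9\right) \left(34 - 1\right)}{-413} = \left(-9\right) 33 \left(- \frac{1}{413}\right) = \left(-297\right) \left(- \frac{1}{413}\right) = \frac{297}{413}$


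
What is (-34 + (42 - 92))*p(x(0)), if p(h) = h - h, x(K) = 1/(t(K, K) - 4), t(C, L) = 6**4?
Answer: 0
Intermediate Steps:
t(C, L) = 1296
x(K) = 1/1292 (x(K) = 1/(1296 - 4) = 1/1292)
p(h) = 0
(-34 + (42 - 92))*p(x(0)) = (-34 + (42 - 92))*0 = (-34 - 50)*0 = -84*0 = 0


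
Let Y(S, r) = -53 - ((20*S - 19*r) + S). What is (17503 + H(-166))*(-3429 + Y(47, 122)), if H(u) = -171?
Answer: -37281132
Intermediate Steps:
Y(S, r) = -53 - 21*S + 19*r (Y(S, r) = -53 - ((-19*r + 20*S) + S) = -53 - (-19*r + 21*S) = -53 + (-21*S + 19*r) = -53 - 21*S + 19*r)
(17503 + H(-166))*(-3429 + Y(47, 122)) = (17503 - 171)*(-3429 + (-53 - 21*47 + 19*122)) = 17332*(-3429 + (-53 - 987 + 2318)) = 17332*(-3429 + 1278) = 17332*(-2151) = -37281132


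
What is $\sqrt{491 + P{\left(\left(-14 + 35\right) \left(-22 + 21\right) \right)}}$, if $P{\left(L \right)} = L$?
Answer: $\sqrt{470} \approx 21.679$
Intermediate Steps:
$\sqrt{491 + P{\left(\left(-14 + 35\right) \left(-22 + 21\right) \right)}} = \sqrt{491 + \left(-14 + 35\right) \left(-22 + 21\right)} = \sqrt{491 + 21 \left(-1\right)} = \sqrt{491 - 21} = \sqrt{470}$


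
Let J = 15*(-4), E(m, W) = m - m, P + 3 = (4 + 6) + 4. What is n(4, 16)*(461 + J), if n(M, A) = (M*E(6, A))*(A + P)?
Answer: 0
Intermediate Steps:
P = 11 (P = -3 + ((4 + 6) + 4) = -3 + (10 + 4) = -3 + 14 = 11)
E(m, W) = 0
n(M, A) = 0 (n(M, A) = (M*0)*(A + 11) = 0*(11 + A) = 0)
J = -60
n(4, 16)*(461 + J) = 0*(461 - 60) = 0*401 = 0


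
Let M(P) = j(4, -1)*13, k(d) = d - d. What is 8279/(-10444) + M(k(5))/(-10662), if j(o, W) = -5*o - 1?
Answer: -14236581/18558988 ≈ -0.76710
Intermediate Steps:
j(o, W) = -1 - 5*o
k(d) = 0
M(P) = -273 (M(P) = (-1 - 5*4)*13 = (-1 - 20)*13 = -21*13 = -273)
8279/(-10444) + M(k(5))/(-10662) = 8279/(-10444) - 273/(-10662) = 8279*(-1/10444) - 273*(-1/10662) = -8279/10444 + 91/3554 = -14236581/18558988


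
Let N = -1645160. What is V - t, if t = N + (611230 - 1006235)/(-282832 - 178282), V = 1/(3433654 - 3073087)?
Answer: 273528258317865359/166262491638 ≈ 1.6452e+6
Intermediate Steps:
V = 1/360567 ≈ 2.7734e-6
t = -758605913235/461114 (t = -1645160 + (611230 - 1006235)/(-282832 - 178282) = -1645160 - 395005/(-461114) = -1645160 - 395005*(-1/461114) = -1645160 + 395005/461114 = -758605913235/461114 ≈ -1.6452e+6)
V - t = 1/360567 - 1*(-758605913235/461114) = 1/360567 + 758605913235/461114 = 273528258317865359/166262491638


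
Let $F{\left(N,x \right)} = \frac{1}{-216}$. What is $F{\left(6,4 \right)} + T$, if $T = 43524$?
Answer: $\frac{9401183}{216} \approx 43524.0$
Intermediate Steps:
$F{\left(N,x \right)} = - \frac{1}{216}$
$F{\left(6,4 \right)} + T = - \frac{1}{216} + 43524 = \frac{9401183}{216}$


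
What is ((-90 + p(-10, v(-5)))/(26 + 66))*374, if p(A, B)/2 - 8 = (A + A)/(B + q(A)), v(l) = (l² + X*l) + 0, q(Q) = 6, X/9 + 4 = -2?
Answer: -2086359/6923 ≈ -301.37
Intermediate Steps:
X = -54 (X = -36 + 9*(-2) = -36 - 18 = -54)
v(l) = l² - 54*l (v(l) = (l² - 54*l) + 0 = l² - 54*l)
p(A, B) = 16 + 4*A/(6 + B) (p(A, B) = 16 + 2*((A + A)/(B + 6)) = 16 + 2*((2*A)/(6 + B)) = 16 + 2*(2*A/(6 + B)) = 16 + 4*A/(6 + B))
((-90 + p(-10, v(-5)))/(26 + 66))*374 = ((-90 + 4*(24 - 10 + 4*(-5*(-54 - 5)))/(6 - 5*(-54 - 5)))/(26 + 66))*374 = ((-90 + 4*(24 - 10 + 4*(-5*(-59)))/(6 - 5*(-59)))/92)*374 = ((-90 + 4*(24 - 10 + 4*295)/(6 + 295))*(1/92))*374 = ((-90 + 4*(24 - 10 + 1180)/301)*(1/92))*374 = ((-90 + 4*(1/301)*1194)*(1/92))*374 = ((-90 + 4776/301)*(1/92))*374 = -22314/301*1/92*374 = -11157/13846*374 = -2086359/6923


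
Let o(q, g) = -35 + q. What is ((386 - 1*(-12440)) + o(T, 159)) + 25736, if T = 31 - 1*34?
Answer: 38524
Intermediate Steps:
T = -3 (T = 31 - 34 = -3)
((386 - 1*(-12440)) + o(T, 159)) + 25736 = ((386 - 1*(-12440)) + (-35 - 3)) + 25736 = ((386 + 12440) - 38) + 25736 = (12826 - 38) + 25736 = 12788 + 25736 = 38524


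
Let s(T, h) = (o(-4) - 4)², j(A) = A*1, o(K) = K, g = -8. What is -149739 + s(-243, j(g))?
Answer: -149675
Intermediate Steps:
j(A) = A
s(T, h) = 64 (s(T, h) = (-4 - 4)² = (-8)² = 64)
-149739 + s(-243, j(g)) = -149739 + 64 = -149675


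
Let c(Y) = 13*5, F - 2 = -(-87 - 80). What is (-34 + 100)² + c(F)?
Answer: 4421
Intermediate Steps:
F = 169 (F = 2 - (-87 - 80) = 2 - 1*(-167) = 2 + 167 = 169)
c(Y) = 65
(-34 + 100)² + c(F) = (-34 + 100)² + 65 = 66² + 65 = 4356 + 65 = 4421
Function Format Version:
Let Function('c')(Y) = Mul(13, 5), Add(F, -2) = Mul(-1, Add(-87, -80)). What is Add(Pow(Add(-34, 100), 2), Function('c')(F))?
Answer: 4421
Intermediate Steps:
F = 169 (F = Add(2, Mul(-1, Add(-87, -80))) = Add(2, Mul(-1, -167)) = Add(2, 167) = 169)
Function('c')(Y) = 65
Add(Pow(Add(-34, 100), 2), Function('c')(F)) = Add(Pow(Add(-34, 100), 2), 65) = Add(Pow(66, 2), 65) = Add(4356, 65) = 4421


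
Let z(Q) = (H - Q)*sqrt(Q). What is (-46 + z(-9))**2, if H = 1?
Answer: 1216 - 2760*I ≈ 1216.0 - 2760.0*I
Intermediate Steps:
z(Q) = sqrt(Q)*(1 - Q) (z(Q) = (1 - Q)*sqrt(Q) = sqrt(Q)*(1 - Q))
(-46 + z(-9))**2 = (-46 + sqrt(-9)*(1 - 1*(-9)))**2 = (-46 + (3*I)*(1 + 9))**2 = (-46 + (3*I)*10)**2 = (-46 + 30*I)**2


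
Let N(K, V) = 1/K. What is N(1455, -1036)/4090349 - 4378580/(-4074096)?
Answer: 723859279891811/673522511021620 ≈ 1.0747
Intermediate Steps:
N(1455, -1036)/4090349 - 4378580/(-4074096) = 1/(1455*4090349) - 4378580/(-4074096) = (1/1455)*(1/4090349) - 4378580*(-1/4074096) = 1/5951457795 + 1094645/1018524 = 723859279891811/673522511021620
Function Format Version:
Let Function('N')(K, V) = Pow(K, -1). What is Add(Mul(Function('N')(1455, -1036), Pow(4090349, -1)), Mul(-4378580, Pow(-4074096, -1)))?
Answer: Rational(723859279891811, 673522511021620) ≈ 1.0747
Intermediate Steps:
Add(Mul(Function('N')(1455, -1036), Pow(4090349, -1)), Mul(-4378580, Pow(-4074096, -1))) = Add(Mul(Pow(1455, -1), Pow(4090349, -1)), Mul(-4378580, Pow(-4074096, -1))) = Add(Mul(Rational(1, 1455), Rational(1, 4090349)), Mul(-4378580, Rational(-1, 4074096))) = Add(Rational(1, 5951457795), Rational(1094645, 1018524)) = Rational(723859279891811, 673522511021620)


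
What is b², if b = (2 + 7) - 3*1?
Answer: 36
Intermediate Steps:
b = 6 (b = 9 - 3 = 6)
b² = 6² = 36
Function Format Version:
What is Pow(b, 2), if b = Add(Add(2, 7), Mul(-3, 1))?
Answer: 36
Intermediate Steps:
b = 6 (b = Add(9, -3) = 6)
Pow(b, 2) = Pow(6, 2) = 36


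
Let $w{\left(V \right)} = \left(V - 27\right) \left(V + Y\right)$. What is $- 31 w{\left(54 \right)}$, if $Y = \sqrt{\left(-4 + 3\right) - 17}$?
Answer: $-45198 - 2511 i \sqrt{2} \approx -45198.0 - 3551.1 i$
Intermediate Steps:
$Y = 3 i \sqrt{2}$ ($Y = \sqrt{-1 - 17} = \sqrt{-18} = 3 i \sqrt{2} \approx 4.2426 i$)
$w{\left(V \right)} = \left(-27 + V\right) \left(V + 3 i \sqrt{2}\right)$ ($w{\left(V \right)} = \left(V - 27\right) \left(V + 3 i \sqrt{2}\right) = \left(-27 + V\right) \left(V + 3 i \sqrt{2}\right)$)
$- 31 w{\left(54 \right)} = - 31 \left(54^{2} - 1458 - 81 i \sqrt{2} + 3 i 54 \sqrt{2}\right) = - 31 \left(2916 - 1458 - 81 i \sqrt{2} + 162 i \sqrt{2}\right) = - 31 \left(1458 + 81 i \sqrt{2}\right) = -45198 - 2511 i \sqrt{2}$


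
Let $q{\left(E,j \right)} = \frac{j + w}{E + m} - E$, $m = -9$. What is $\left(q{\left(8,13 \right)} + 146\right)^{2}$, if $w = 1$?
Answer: $15376$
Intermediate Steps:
$q{\left(E,j \right)} = - E + \frac{1 + j}{-9 + E}$ ($q{\left(E,j \right)} = \frac{j + 1}{E - 9} - E = \frac{1 + j}{-9 + E} - E = - E + \frac{1 + j}{-9 + E}$)
$\left(q{\left(8,13 \right)} + 146\right)^{2} = \left(\frac{1 + 13 - 8^{2} + 9 \cdot 8}{-9 + 8} + 146\right)^{2} = \left(\frac{1 + 13 - 64 + 72}{-1} + 146\right)^{2} = \left(- (1 + 13 - 64 + 72) + 146\right)^{2} = \left(\left(-1\right) 22 + 146\right)^{2} = \left(-22 + 146\right)^{2} = 124^{2} = 15376$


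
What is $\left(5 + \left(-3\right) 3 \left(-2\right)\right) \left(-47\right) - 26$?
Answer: $-1107$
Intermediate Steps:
$\left(5 + \left(-3\right) 3 \left(-2\right)\right) \left(-47\right) - 26 = \left(5 - -18\right) \left(-47\right) - 26 = \left(5 + 18\right) \left(-47\right) - 26 = 23 \left(-47\right) - 26 = -1081 - 26 = -1107$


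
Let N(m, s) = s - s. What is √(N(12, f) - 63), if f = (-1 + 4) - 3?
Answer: 3*I*√7 ≈ 7.9373*I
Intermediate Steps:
f = 0 (f = 3 - 3 = 0)
N(m, s) = 0
√(N(12, f) - 63) = √(0 - 63) = √(-63) = 3*I*√7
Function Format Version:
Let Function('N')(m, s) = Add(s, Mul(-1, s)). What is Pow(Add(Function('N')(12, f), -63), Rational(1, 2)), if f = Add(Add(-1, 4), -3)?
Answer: Mul(3, I, Pow(7, Rational(1, 2))) ≈ Mul(7.9373, I)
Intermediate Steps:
f = 0 (f = Add(3, -3) = 0)
Function('N')(m, s) = 0
Pow(Add(Function('N')(12, f), -63), Rational(1, 2)) = Pow(Add(0, -63), Rational(1, 2)) = Pow(-63, Rational(1, 2)) = Mul(3, I, Pow(7, Rational(1, 2)))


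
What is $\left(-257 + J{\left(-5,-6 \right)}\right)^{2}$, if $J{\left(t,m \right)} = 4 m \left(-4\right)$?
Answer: $25921$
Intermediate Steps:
$J{\left(t,m \right)} = - 16 m$
$\left(-257 + J{\left(-5,-6 \right)}\right)^{2} = \left(-257 - -96\right)^{2} = \left(-257 + 96\right)^{2} = \left(-161\right)^{2} = 25921$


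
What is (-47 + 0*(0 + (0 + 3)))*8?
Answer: -376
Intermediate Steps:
(-47 + 0*(0 + (0 + 3)))*8 = (-47 + 0*(0 + 3))*8 = (-47 + 0*3)*8 = (-47 + 0)*8 = -47*8 = -376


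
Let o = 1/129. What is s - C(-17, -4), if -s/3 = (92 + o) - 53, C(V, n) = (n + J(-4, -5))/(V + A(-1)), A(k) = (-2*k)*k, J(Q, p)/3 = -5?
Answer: -5075/43 ≈ -118.02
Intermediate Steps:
J(Q, p) = -15 (J(Q, p) = 3*(-5) = -15)
A(k) = -2*k²
o = 1/129 ≈ 0.0077519
C(V, n) = (-15 + n)/(-2 + V) (C(V, n) = (n - 15)/(V - 2*(-1)²) = (-15 + n)/(V - 2*1) = (-15 + n)/(V - 2) = (-15 + n)/(-2 + V))
s = -5032/43 (s = -3*((92 + 1/129) - 53) = -3*(11869/129 - 53) = -3*5032/129 = -5032/43 ≈ -117.02)
s - C(-17, -4) = -5032/43 - (-15 - 4)/(-2 - 17) = -5032/43 - (-19)/(-19) = -5032/43 - (-1)*(-19)/19 = -5032/43 - 1*1 = -5032/43 - 1 = -5075/43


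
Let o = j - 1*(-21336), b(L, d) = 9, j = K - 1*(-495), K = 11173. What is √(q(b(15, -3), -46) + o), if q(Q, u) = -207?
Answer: √32797 ≈ 181.10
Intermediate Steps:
j = 11668 (j = 11173 - 1*(-495) = 11173 + 495 = 11668)
o = 33004 (o = 11668 - 1*(-21336) = 11668 + 21336 = 33004)
√(q(b(15, -3), -46) + o) = √(-207 + 33004) = √32797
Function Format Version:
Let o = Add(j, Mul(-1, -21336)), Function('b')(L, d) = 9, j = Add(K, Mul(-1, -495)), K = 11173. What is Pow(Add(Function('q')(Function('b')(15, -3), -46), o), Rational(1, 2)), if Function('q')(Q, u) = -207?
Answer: Pow(32797, Rational(1, 2)) ≈ 181.10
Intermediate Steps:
j = 11668 (j = Add(11173, Mul(-1, -495)) = Add(11173, 495) = 11668)
o = 33004 (o = Add(11668, Mul(-1, -21336)) = Add(11668, 21336) = 33004)
Pow(Add(Function('q')(Function('b')(15, -3), -46), o), Rational(1, 2)) = Pow(Add(-207, 33004), Rational(1, 2)) = Pow(32797, Rational(1, 2))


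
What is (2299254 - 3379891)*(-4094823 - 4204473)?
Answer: 8968526331552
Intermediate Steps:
(2299254 - 3379891)*(-4094823 - 4204473) = -1080637*(-8299296) = 8968526331552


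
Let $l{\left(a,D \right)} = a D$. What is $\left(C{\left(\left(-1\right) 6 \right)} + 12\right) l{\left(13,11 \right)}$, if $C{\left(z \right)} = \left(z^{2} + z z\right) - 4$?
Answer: $11440$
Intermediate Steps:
$l{\left(a,D \right)} = D a$
$C{\left(z \right)} = -4 + 2 z^{2}$ ($C{\left(z \right)} = \left(z^{2} + z^{2}\right) - 4 = 2 z^{2} - 4 = -4 + 2 z^{2}$)
$\left(C{\left(\left(-1\right) 6 \right)} + 12\right) l{\left(13,11 \right)} = \left(\left(-4 + 2 \left(\left(-1\right) 6\right)^{2}\right) + 12\right) 11 \cdot 13 = \left(\left(-4 + 2 \left(-6\right)^{2}\right) + 12\right) 143 = \left(\left(-4 + 2 \cdot 36\right) + 12\right) 143 = \left(\left(-4 + 72\right) + 12\right) 143 = \left(68 + 12\right) 143 = 80 \cdot 143 = 11440$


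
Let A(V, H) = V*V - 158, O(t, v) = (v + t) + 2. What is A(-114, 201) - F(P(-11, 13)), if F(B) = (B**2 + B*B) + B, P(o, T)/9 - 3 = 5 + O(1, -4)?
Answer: 4837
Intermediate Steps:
O(t, v) = 2 + t + v (O(t, v) = (t + v) + 2 = 2 + t + v)
P(o, T) = 63 (P(o, T) = 27 + 9*(5 + (2 + 1 - 4)) = 27 + 9*(5 - 1) = 27 + 9*4 = 27 + 36 = 63)
A(V, H) = -158 + V**2 (A(V, H) = V**2 - 158 = -158 + V**2)
F(B) = B + 2*B**2 (F(B) = (B**2 + B**2) + B = 2*B**2 + B = B + 2*B**2)
A(-114, 201) - F(P(-11, 13)) = (-158 + (-114)**2) - 63*(1 + 2*63) = (-158 + 12996) - 63*(1 + 126) = 12838 - 63*127 = 12838 - 1*8001 = 12838 - 8001 = 4837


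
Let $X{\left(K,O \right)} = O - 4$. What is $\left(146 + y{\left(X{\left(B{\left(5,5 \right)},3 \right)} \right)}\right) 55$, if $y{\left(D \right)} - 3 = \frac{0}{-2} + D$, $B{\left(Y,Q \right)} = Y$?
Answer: $8140$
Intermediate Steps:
$X{\left(K,O \right)} = -4 + O$
$y{\left(D \right)} = 3 + D$ ($y{\left(D \right)} = 3 + \left(\frac{0}{-2} + D\right) = 3 + \left(0 \left(- \frac{1}{2}\right) + D\right) = 3 + \left(0 + D\right) = 3 + D$)
$\left(146 + y{\left(X{\left(B{\left(5,5 \right)},3 \right)} \right)}\right) 55 = \left(146 + \left(3 + \left(-4 + 3\right)\right)\right) 55 = \left(146 + \left(3 - 1\right)\right) 55 = \left(146 + 2\right) 55 = 148 \cdot 55 = 8140$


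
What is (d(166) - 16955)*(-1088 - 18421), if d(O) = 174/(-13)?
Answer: 4303470801/13 ≈ 3.3104e+8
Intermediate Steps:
d(O) = -174/13 (d(O) = 174*(-1/13) = -174/13)
(d(166) - 16955)*(-1088 - 18421) = (-174/13 - 16955)*(-1088 - 18421) = -220589/13*(-19509) = 4303470801/13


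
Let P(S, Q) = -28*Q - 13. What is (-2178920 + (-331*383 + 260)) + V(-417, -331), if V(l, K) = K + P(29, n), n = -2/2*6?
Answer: -2305609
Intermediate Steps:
n = -6 (n = -2*½*6 = -1*6 = -6)
P(S, Q) = -13 - 28*Q
V(l, K) = 155 + K (V(l, K) = K + (-13 - 28*(-6)) = K + (-13 + 168) = K + 155 = 155 + K)
(-2178920 + (-331*383 + 260)) + V(-417, -331) = (-2178920 + (-331*383 + 260)) + (155 - 331) = (-2178920 + (-126773 + 260)) - 176 = (-2178920 - 126513) - 176 = -2305433 - 176 = -2305609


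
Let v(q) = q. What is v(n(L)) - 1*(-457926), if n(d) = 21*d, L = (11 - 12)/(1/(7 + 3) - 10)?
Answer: 15111628/33 ≈ 4.5793e+5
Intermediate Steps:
L = 10/99 (L = -1/(1/10 - 10) = -1/(⅒ - 10) = -1/(-99/10) = -1*(-10/99) = 10/99 ≈ 0.10101)
v(n(L)) - 1*(-457926) = 21*(10/99) - 1*(-457926) = 70/33 + 457926 = 15111628/33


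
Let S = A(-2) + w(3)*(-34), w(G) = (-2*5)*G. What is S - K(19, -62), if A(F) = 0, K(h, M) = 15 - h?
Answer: 1024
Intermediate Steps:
w(G) = -10*G
S = 1020 (S = 0 - 10*3*(-34) = 0 - 30*(-34) = 0 + 1020 = 1020)
S - K(19, -62) = 1020 - (15 - 1*19) = 1020 - (15 - 19) = 1020 - 1*(-4) = 1020 + 4 = 1024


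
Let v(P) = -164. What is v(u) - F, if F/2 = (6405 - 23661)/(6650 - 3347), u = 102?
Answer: -169060/1101 ≈ -153.55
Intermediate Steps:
F = -11504/1101 (F = 2*((6405 - 23661)/(6650 - 3347)) = 2*(-17256/3303) = 2*(-17256*1/3303) = 2*(-5752/1101) = -11504/1101 ≈ -10.449)
v(u) - F = -164 - 1*(-11504/1101) = -164 + 11504/1101 = -169060/1101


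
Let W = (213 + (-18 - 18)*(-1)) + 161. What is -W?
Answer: -410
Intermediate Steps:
W = 410 (W = (213 - 36*(-1)) + 161 = (213 + 36) + 161 = 249 + 161 = 410)
-W = -1*410 = -410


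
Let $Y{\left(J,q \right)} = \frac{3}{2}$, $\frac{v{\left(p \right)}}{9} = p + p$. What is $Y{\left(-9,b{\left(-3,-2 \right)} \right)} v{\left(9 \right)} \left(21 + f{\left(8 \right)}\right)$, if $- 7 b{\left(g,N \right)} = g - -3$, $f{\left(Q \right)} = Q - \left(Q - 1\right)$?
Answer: $5346$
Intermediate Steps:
$f{\left(Q \right)} = 1$ ($f{\left(Q \right)} = Q - \left(Q - 1\right) = Q - \left(-1 + Q\right) = 1$)
$b{\left(g,N \right)} = - \frac{3}{7} - \frac{g}{7}$ ($b{\left(g,N \right)} = - \frac{g - -3}{7} = - \frac{g + 3}{7} = - \frac{3 + g}{7} = - \frac{3}{7} - \frac{g}{7}$)
$v{\left(p \right)} = 18 p$ ($v{\left(p \right)} = 9 \left(p + p\right) = 9 \cdot 2 p = 18 p$)
$Y{\left(J,q \right)} = \frac{3}{2}$ ($Y{\left(J,q \right)} = 3 \cdot \frac{1}{2} = \frac{3}{2}$)
$Y{\left(-9,b{\left(-3,-2 \right)} \right)} v{\left(9 \right)} \left(21 + f{\left(8 \right)}\right) = \frac{3 \cdot 18 \cdot 9}{2} \left(21 + 1\right) = \frac{3}{2} \cdot 162 \cdot 22 = 243 \cdot 22 = 5346$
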